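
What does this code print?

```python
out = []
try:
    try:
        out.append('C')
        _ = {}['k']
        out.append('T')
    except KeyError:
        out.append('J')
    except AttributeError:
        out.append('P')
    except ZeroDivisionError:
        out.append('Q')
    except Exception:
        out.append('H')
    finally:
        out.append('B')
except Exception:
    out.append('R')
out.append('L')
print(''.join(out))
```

Execution trace: 'C' (inner try body) → 'J' (inner except KeyError) → 'B' (inner finally) → 'L' (after the try/except). Output: CJBL

Answer: CJBL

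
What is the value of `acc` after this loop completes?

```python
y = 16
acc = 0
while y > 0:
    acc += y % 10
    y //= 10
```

Sum digits of 16
`acc` takes the values: 0 → 6 → 7

Answer: 7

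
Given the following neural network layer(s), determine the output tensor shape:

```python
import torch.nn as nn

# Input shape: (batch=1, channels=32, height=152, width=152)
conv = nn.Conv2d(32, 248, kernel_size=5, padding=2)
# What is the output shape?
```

Input: (1, 32, 152, 152) -> Output: (1, 248, 152, 152)

Answer: (1, 248, 152, 152)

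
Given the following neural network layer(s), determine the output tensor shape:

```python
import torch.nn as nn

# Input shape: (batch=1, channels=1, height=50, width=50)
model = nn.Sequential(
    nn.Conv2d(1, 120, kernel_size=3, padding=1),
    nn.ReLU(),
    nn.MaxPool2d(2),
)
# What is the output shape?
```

Input: (1, 1, 50, 50) -> after Conv2d: (1, 120, 50, 50) -> after ReLU: (1, 120, 50, 50) -> Output: (1, 120, 25, 25)

Answer: (1, 120, 25, 25)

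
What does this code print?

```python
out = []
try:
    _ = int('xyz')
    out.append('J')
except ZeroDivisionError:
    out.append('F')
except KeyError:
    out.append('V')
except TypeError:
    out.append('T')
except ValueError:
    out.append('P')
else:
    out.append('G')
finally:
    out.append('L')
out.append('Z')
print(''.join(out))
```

Execution trace: 'P' (except ValueError) → 'L' (finally) → 'Z' (after the try/except). Output: PLZ

Answer: PLZ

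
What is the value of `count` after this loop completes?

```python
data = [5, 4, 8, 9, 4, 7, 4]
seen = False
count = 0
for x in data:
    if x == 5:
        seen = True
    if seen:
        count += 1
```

Count elements after first 5 in [5, 4, 8, 9, 4, 7, 4]
`count` takes the values: 0 → 1 → 2 → 3 → 4 → 5 → 6 → 7

Answer: 7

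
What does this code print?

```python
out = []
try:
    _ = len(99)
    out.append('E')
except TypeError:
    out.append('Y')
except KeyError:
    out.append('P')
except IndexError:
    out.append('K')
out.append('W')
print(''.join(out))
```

Execution trace: 'Y' (except TypeError) → 'W' (after the try/except). Output: YW

Answer: YW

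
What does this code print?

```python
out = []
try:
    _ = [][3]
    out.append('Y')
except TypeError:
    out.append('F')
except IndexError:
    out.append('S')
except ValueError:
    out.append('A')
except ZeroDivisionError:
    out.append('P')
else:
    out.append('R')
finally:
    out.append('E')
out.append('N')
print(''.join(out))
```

Execution trace: 'S' (except IndexError) → 'E' (finally) → 'N' (after the try/except). Output: SEN

Answer: SEN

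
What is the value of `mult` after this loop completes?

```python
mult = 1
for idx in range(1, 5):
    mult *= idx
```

4! = 24
`mult` takes the values: 1 → 2 → 6 → 24

Answer: 24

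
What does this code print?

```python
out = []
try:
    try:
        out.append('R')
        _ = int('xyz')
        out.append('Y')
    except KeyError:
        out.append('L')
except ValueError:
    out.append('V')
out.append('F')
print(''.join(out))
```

Execution trace: 'R' (try body) → 'V' (outer except ValueError) → 'F' (after the try/except). Output: RVF

Answer: RVF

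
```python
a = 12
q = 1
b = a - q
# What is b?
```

Trace:
`a = 12` → a = 12
`q = 1` → q = 1
`b = a - q` → b = 11
So b = 11

Answer: 11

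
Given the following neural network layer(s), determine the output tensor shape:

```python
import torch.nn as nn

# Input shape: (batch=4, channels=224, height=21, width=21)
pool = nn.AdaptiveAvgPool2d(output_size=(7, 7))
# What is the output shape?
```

Input: (4, 224, 21, 21) -> Output: (4, 224, 7, 7)

Answer: (4, 224, 7, 7)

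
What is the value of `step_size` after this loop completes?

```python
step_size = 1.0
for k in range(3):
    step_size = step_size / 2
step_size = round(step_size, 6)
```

Halving LR 3 times: 1 / 2^3
`step_size` takes the values: 1.0 → 0.5 → 0.25 → 0.125

Answer: 0.125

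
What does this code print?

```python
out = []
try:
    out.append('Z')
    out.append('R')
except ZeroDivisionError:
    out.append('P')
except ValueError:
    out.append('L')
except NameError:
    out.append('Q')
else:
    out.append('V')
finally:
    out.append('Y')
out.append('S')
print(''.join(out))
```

Execution trace: 'Z' (try body) → 'R' (try body, no exception) → 'V' (else) → 'Y' (finally) → 'S' (after the try/except). Output: ZRVYS

Answer: ZRVYS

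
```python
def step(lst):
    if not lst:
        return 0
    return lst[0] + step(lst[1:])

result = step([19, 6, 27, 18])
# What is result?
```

19 + 6 + 27 + 18 + 0 = 70

Answer: 70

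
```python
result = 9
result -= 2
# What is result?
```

Trace:
`result = 9` → result = 9
`result -= 2` → result = 7
So result = 7

Answer: 7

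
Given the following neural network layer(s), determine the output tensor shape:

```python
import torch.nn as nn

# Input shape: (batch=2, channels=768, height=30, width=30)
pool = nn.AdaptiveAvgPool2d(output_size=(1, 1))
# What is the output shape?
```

Input: (2, 768, 30, 30) -> Output: (2, 768, 1, 1)

Answer: (2, 768, 1, 1)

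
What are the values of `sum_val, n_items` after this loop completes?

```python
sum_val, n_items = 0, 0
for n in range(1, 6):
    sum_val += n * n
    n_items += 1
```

Sum of squares and count
`sum_val, n_items` takes the values: (0, 0) → (1, 0) → (1, 1) → (5, 1) → (5, 2) → (14, 2) → (14, 3) → (30, 3) → (30, 4) → (55, 4) → (55, 5)

Answer: 55, 5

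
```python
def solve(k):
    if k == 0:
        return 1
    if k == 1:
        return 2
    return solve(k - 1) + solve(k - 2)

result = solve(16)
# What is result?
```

Build up from base cases: solve(0)=1, solve(1)=2, solve(2)=3, solve(3)=5, solve(4)=8, solve(5)=13, solve(6)=21, ..., solve(16)=2584

Answer: 2584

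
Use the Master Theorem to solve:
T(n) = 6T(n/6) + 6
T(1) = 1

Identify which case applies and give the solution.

a=6, b=6, f(n)=6. log_6(6) = 1. Since c=0 < 1, Case 1 applies: T(n) = Θ(n^log_b(a)) = O(n).

Answer: O(n) - Case 1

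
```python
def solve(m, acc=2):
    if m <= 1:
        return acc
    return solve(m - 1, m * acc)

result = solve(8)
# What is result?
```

Accumulator trace (n, acc): (8, 2) -> (7, 16) -> (6, 112) -> (5, 672) -> (4, 3360) -> (3, 13440) -> (2, 40320) -> (1, 80640) -> return 80640

Answer: 80640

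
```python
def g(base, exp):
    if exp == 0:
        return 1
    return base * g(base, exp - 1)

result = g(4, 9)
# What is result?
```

g(4, 9) = 4 * 4 * 4 * 4 * 4 * 4 * 4 * 4 * 4 = 262144

Answer: 262144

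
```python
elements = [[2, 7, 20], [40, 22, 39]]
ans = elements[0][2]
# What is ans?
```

Trace:
`elements = [[2, 7, 20], [40, 22, 39]]` → elements = [[2, 7, 20], [40, 22, 39]]
`ans = elements[0][2]` → ans = 20
So ans = 20

Answer: 20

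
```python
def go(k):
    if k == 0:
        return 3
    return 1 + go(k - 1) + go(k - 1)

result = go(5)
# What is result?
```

go(k) = 1 + 2·go(k-1), go(0)=3. Closed form: (3+1)·2^5 - 1 = 127.

Answer: 127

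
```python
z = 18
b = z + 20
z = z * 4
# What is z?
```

Trace:
`z = 18` → z = 18
`b = z + 20` → b = 38
`z = z * 4` → z = 72
So z = 72

Answer: 72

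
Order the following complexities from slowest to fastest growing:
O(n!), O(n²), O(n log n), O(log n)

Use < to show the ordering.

Ordered by growth rate: O(log n) < O(n log n) < O(n²) < O(n!)

Answer: O(log n) < O(n log n) < O(n²) < O(n!)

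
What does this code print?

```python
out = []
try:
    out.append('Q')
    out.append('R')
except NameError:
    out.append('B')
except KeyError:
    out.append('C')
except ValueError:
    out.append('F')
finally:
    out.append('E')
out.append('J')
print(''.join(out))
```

Execution trace: 'Q' (try body) → 'R' (try body, no exception) → 'E' (finally) → 'J' (after the try/except). Output: QREJ

Answer: QREJ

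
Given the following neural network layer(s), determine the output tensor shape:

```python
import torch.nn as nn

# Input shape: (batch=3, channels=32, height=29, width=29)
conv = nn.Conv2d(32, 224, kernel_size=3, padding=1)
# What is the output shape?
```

Input: (3, 32, 29, 29) -> Output: (3, 224, 29, 29)

Answer: (3, 224, 29, 29)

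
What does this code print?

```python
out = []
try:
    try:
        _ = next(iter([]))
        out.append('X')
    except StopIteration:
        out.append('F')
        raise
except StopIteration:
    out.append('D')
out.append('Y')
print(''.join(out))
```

Execution trace: 'F' (inner except StopIteration) → 'D' (outer except StopIteration) → 'Y' (after the try/except). Output: FDY

Answer: FDY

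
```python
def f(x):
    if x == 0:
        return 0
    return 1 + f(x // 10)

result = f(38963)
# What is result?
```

Count of digits of 38963: 5

Answer: 5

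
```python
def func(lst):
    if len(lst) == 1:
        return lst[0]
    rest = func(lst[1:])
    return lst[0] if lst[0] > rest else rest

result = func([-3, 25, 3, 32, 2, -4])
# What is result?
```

Recursive max over [-3, 25, 3, 32, 2, -4] = 32

Answer: 32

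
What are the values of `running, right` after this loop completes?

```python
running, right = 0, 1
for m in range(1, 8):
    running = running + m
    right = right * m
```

Sum and factorial of 1 to 7
`running, right` takes the values: (0, 1) → (1, 1) → (3, 1) → (3, 2) → (6, 2) → (6, 6) → (10, 6) → (10, 24) → (15, 24) → (15, 120) → (21, 120) → (21, 720) → (28, 720) → (28, 5040)

Answer: 28, 5040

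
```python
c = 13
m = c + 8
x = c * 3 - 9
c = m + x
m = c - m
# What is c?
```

Trace:
`c = 13` → c = 13
`m = c + 8` → m = 21
`x = c * 3 - 9` → x = 30
`c = m + x` → c = 51
`m = c - m` → m = 30
So c = 51

Answer: 51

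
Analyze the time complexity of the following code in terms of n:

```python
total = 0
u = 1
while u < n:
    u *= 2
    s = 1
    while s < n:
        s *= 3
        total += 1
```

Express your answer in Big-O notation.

Each loop level contributes: log n × log n. Multiplying the contributions gives O(log² n).

Answer: O(log² n)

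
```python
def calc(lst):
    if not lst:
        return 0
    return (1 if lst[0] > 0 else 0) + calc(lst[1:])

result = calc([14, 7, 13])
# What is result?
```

Count of positive elements in [14, 7, 13] = 3

Answer: 3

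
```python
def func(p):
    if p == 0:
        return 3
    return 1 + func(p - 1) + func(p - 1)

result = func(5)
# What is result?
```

func(p) = 1 + 2·func(p-1), func(0)=3. Closed form: (3+1)·2^5 - 1 = 127.

Answer: 127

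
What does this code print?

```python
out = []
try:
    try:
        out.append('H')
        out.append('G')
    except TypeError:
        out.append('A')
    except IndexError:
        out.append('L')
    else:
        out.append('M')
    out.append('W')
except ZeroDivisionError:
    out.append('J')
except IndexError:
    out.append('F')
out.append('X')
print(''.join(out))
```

Execution trace: 'H' (inner try body) → 'G' (inner try body, no exception) → 'M' (inner else) → 'W' (try body, no exception) → 'X' (after the try/except). Output: HGMWX

Answer: HGMWX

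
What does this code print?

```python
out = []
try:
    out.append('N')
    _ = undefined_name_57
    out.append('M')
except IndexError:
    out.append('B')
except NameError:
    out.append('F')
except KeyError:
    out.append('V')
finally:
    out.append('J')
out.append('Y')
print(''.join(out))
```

Execution trace: 'N' (try body) → 'F' (except NameError) → 'J' (finally) → 'Y' (after the try/except). Output: NFJY

Answer: NFJY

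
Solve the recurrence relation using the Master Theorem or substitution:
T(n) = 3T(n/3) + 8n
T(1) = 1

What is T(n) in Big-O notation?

By Master Theorem: a=3, b=3, f(n)=8n. Since log_3(3) = 1 and f(n) = Θ(n^1), Case 2 applies. T(n) = O(n log n).

Answer: O(n log n)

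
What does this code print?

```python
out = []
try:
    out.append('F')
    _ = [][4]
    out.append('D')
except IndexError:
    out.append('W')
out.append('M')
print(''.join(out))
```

Execution trace: 'F' (try body) → 'W' (except IndexError) → 'M' (after the try/except). Output: FWM

Answer: FWM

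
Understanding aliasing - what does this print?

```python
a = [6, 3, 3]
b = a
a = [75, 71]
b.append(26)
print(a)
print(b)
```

Key concept: rebinding vs mutation: a is rebound to a new list, b still points at the original.
Step by step:
`a = [6, 3, 3]` → a = [6, 3, 3]
`b = a` → b = [6, 3, 3] (same object as a)
`a = [75, 71]` → a = [75, 71]
`b.append(26)` → b = [6, 3, 3, 26]
`print(a)` → prints [75, 71]
`print(b)` → prints [6, 3, 3, 26]

Answer:
[75, 71]
[6, 3, 3, 26]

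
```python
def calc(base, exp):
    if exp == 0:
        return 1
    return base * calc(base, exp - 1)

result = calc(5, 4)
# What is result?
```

calc(5, 4) = 5 * 5 * 5 * 5 = 625

Answer: 625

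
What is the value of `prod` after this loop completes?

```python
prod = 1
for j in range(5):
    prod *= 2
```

2^5 = 32
`prod` takes the values: 1 → 2 → 4 → 8 → 16 → 32

Answer: 32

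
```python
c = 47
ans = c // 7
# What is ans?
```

Trace:
`c = 47` → c = 47
`ans = c // 7` → ans = 6
So ans = 6

Answer: 6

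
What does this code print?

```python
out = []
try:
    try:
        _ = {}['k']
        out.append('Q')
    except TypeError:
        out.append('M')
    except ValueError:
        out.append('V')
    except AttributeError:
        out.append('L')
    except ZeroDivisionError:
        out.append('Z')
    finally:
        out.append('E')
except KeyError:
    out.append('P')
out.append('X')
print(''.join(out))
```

Execution trace: 'E' (finally) → 'P' (outer except KeyError) → 'X' (after the try/except). Output: EPX

Answer: EPX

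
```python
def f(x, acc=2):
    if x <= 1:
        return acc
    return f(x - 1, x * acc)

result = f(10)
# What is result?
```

Accumulator trace (n, acc): (10, 2) -> (9, 20) -> (8, 180) -> (7, 1440) -> (6, 10080) -> (5, 60480) -> (4, 302400) -> (3, 1209600) -> (2, 3628800) -> (1, 7257600) -> return 7257600

Answer: 7257600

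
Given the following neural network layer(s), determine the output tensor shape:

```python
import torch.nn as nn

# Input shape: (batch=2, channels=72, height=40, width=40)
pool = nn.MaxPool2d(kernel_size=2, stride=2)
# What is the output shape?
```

Input: (2, 72, 40, 40) -> Output: (2, 72, 20, 20)

Answer: (2, 72, 20, 20)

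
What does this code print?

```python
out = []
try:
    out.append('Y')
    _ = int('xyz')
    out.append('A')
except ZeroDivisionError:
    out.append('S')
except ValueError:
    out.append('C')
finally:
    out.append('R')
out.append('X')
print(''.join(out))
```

Execution trace: 'Y' (try body) → 'C' (except ValueError) → 'R' (finally) → 'X' (after the try/except). Output: YCRX

Answer: YCRX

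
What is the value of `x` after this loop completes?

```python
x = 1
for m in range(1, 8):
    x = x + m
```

Start at 1, add 1 through 7
`x` takes the values: 1 → 2 → 4 → 7 → 11 → 16 → 22 → 29

Answer: 29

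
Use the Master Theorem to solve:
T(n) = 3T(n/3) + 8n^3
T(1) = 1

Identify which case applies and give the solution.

a=3, b=3, f(n)=8n^3. log_3(3) = 1. Since c=3 > 1 and the regularity condition holds (3(n/3)^3 = (3/3^3)n^3 with 3/3^3 < 1), Case 3 applies: T(n) = Θ(f(n)) = O(n^3).

Answer: O(n^3) - Case 3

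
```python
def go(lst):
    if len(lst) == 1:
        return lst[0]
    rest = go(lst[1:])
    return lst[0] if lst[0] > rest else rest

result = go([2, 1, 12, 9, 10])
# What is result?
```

Recursive max over [2, 1, 12, 9, 10] = 12

Answer: 12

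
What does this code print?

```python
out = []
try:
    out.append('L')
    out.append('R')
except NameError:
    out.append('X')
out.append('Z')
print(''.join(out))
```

Execution trace: 'L' (try body) → 'R' (try body, no exception) → 'Z' (after the try/except). Output: LRZ

Answer: LRZ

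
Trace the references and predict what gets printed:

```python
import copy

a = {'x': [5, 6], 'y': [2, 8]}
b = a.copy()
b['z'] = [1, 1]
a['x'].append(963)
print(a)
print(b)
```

Key concept: shallow copy of dict with mutable values.
Step by step:
`a = {'x': [5, 6], 'y': [2, 8]}` → a = {'x': [5, 6], 'y': [2, 8]}
`b = a.copy()` → b = {'x': [5, 6], 'y': [2, 8]}
`b['z'] = [1, 1]` → b = {'x': [5, 6], 'y': [2, 8], 'z': [1, 1]}
`a['x'].append(963)` → a = {'x': [5, 6, 963], 'y': [2, 8]}; b = {'x': [5, 6, 963], 'y': [2, 8], 'z': [1, 1]}
`print(a)` → prints {'x': [5, 6, 963], 'y': [2, 8]}
`print(b)` → prints {'x': [5, 6, 963], 'y': [2, 8], 'z': [1, 1]}

Answer:
{'x': [5, 6, 963], 'y': [2, 8]}
{'x': [5, 6, 963], 'y': [2, 8], 'z': [1, 1]}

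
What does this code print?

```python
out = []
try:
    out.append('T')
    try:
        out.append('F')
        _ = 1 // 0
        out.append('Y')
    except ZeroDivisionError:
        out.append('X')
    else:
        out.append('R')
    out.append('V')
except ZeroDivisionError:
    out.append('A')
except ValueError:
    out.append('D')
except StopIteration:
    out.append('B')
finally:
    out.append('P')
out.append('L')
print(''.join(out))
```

Execution trace: 'T' (try body) → 'F' (inner try body) → 'X' (inner except ZeroDivisionError) → 'V' (try body, no exception) → 'P' (finally) → 'L' (after the try/except). Output: TFXVPL

Answer: TFXVPL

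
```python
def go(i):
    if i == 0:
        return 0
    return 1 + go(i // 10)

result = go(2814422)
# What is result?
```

Count of digits of 2814422: 7

Answer: 7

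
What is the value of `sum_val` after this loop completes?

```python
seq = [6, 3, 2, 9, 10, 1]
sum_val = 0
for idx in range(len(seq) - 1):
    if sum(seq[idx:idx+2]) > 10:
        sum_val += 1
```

Count windows with sum > 10
`sum_val` takes the values: 0 → 1 → 2 → 3

Answer: 3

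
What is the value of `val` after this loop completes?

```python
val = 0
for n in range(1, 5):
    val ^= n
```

XOR of 1 to 4
`val` takes the values: 0 → 1 → 3 → 0 → 4

Answer: 4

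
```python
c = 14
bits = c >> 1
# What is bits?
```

Trace:
`c = 14` → c = 14
`bits = c >> 1` → bits = 7
So bits = 7

Answer: 7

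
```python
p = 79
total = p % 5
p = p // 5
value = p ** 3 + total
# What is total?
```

Trace:
`p = 79` → p = 79
`total = p % 5` → total = 4
`p = p // 5` → p = 15
`value = p ** 3 + total` → value = 3379
So total = 4

Answer: 4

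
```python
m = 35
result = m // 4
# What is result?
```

Trace:
`m = 35` → m = 35
`result = m // 4` → result = 8
So result = 8

Answer: 8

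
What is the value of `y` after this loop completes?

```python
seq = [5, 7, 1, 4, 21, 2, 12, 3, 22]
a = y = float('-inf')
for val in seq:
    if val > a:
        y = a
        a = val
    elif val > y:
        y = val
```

Second largest (with repeats) in [5, 7, 1, 4, 21, 2, 12, 3, 22]
`y` takes the values: -inf → 5 → 7 → 12 → 21

Answer: 21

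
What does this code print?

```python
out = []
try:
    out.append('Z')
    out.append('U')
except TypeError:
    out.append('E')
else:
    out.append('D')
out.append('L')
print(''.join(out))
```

Execution trace: 'Z' (try body) → 'U' (try body, no exception) → 'D' (else) → 'L' (after the try/except). Output: ZUDL

Answer: ZUDL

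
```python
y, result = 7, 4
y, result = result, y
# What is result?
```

Trace:
`y, result = 7, 4` → y = 7; result = 4
`y, result = result, y` → y = 4; result = 7
So result = 7

Answer: 7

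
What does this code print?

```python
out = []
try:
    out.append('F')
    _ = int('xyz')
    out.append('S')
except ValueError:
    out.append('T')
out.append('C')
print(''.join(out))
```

Execution trace: 'F' (try body) → 'T' (except ValueError) → 'C' (after the try/except). Output: FTC

Answer: FTC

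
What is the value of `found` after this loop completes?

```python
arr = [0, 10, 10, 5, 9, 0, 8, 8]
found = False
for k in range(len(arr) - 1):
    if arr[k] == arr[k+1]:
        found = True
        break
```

Check consecutive duplicates in [0, 10, 10, 5, 9, 0, 8, 8]
`found` takes the values: False → True

Answer: True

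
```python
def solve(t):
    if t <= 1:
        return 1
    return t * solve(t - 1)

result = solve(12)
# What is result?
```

solve(12) = 12 * 11 * 10 * 9 * 8 * 7 * 6 * 5 * 4 * 3 * 2 * 1 = 479001600

Answer: 479001600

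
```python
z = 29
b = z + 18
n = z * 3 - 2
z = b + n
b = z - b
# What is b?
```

Trace:
`z = 29` → z = 29
`b = z + 18` → b = 47
`n = z * 3 - 2` → n = 85
`z = b + n` → z = 132
`b = z - b` → b = 85
So b = 85

Answer: 85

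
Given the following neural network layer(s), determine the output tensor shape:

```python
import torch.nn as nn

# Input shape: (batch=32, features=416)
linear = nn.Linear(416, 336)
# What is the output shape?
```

Input: (32, 416) -> Output: (32, 336)

Answer: (32, 336)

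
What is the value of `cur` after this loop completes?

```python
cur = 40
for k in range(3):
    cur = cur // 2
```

Halve 3 times: 40 // 2^3 = 5
`cur` takes the values: 40 → 20 → 10 → 5

Answer: 5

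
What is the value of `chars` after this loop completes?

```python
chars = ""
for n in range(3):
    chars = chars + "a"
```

Repeat 'a' 3 times
`chars` takes the values: "" → "a" → "aa" → "aaa"

Answer: "aaa"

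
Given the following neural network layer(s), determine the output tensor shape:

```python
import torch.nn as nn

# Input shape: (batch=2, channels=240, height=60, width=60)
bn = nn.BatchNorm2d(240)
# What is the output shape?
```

Input: (2, 240, 60, 60) -> Output: (2, 240, 60, 60)

Answer: (2, 240, 60, 60)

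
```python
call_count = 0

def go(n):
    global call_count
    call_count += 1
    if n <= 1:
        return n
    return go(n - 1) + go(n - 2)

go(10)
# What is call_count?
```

Calls(n) = 1 + Calls(n-1) + Calls(n-2); Calls(0)=Calls(1)=1. For n=10 this gives 177.

Answer: 177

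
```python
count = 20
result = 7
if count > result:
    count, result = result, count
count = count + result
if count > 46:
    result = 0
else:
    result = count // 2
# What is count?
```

Trace:
`count = 20` → count = 20
`result = 7` → result = 7
`if count > result: ...` → count > result is True → count = 7; result = 20
`count = count + result` → count = 27
`if count > 46: ...` → count > 46 is False, take else branch → result = 13
So count = 27

Answer: 27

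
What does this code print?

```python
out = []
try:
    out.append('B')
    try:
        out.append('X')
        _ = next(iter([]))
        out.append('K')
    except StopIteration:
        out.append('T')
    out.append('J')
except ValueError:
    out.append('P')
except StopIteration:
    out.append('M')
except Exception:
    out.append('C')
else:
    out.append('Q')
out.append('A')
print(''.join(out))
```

Execution trace: 'B' (try body) → 'X' (inner try body) → 'T' (inner except StopIteration) → 'J' (try body, no exception) → 'Q' (else) → 'A' (after the try/except). Output: BXTJQA

Answer: BXTJQA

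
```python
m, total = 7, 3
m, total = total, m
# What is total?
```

Trace:
`m, total = 7, 3` → m = 7; total = 3
`m, total = total, m` → m = 3; total = 7
So total = 7

Answer: 7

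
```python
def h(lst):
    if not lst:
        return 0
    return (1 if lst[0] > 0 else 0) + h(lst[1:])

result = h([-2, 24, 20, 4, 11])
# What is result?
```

Count of positive elements in [-2, 24, 20, 4, 11] = 4

Answer: 4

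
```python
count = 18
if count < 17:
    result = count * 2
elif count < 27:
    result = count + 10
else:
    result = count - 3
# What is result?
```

Trace:
`count = 18` → count = 18
`if count < 17: ...` → count < 17 is False, count < 27 is True → result = 28
So result = 28

Answer: 28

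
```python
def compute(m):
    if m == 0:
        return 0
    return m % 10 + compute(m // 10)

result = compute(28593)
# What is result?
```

Sum of digits of 28593: 3 + 9 + 5 + 8 + 2 = 27

Answer: 27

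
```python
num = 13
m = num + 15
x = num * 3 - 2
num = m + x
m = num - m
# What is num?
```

Trace:
`num = 13` → num = 13
`m = num + 15` → m = 28
`x = num * 3 - 2` → x = 37
`num = m + x` → num = 65
`m = num - m` → m = 37
So num = 65

Answer: 65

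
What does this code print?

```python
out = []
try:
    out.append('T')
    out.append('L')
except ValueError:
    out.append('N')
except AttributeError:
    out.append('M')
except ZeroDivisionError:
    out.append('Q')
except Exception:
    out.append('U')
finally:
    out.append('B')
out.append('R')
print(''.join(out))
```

Execution trace: 'T' (try body) → 'L' (try body, no exception) → 'B' (finally) → 'R' (after the try/except). Output: TLBR

Answer: TLBR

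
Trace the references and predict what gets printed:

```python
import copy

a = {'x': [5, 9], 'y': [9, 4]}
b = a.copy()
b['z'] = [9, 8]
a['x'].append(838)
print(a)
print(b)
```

Key concept: shallow copy of dict with mutable values.
Step by step:
`a = {'x': [5, 9], 'y': [9, 4]}` → a = {'x': [5, 9], 'y': [9, 4]}
`b = a.copy()` → b = {'x': [5, 9], 'y': [9, 4]}
`b['z'] = [9, 8]` → b = {'x': [5, 9], 'y': [9, 4], 'z': [9, 8]}
`a['x'].append(838)` → a = {'x': [5, 9, 838], 'y': [9, 4]}; b = {'x': [5, 9, 838], 'y': [9, 4], 'z': [9, 8]}
`print(a)` → prints {'x': [5, 9, 838], 'y': [9, 4]}
`print(b)` → prints {'x': [5, 9, 838], 'y': [9, 4], 'z': [9, 8]}

Answer:
{'x': [5, 9, 838], 'y': [9, 4]}
{'x': [5, 9, 838], 'y': [9, 4], 'z': [9, 8]}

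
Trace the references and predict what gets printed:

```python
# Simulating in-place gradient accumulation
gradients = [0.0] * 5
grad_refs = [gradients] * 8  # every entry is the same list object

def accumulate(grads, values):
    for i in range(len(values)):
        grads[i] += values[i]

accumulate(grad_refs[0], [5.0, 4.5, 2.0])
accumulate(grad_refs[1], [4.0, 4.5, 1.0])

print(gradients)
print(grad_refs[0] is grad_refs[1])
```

Key concept: gradient accumulation aliasing.
Step by step:
`gradients = [0.0] * 5` → gradients = [0.0, 0.0, 0.0, 0.0, 0.0]
`grad_refs = [gradients] * 8` → grad_refs = [[0.0, 0.0, 0.0, 0.0, 0.0], [0.0, 0.0, 0.0, 0.0, 0.0], [0.0, 0.0, 0.0, 0.0, 0.0], [0.0, 0.0, 0.0, 0.0, 0.0], [0.0, 0.0, 0.0, 0.0, 0.0], [0.0, 0.0, 0.0, 0.0, 0.0], [0.0, 0.0, 0.0, 0.0, 0.0], [0.0, 0.0, 0.0, 0.0, 0.0]]
`accumulate(grad_refs[0], [5.0, 4.5, 2.0])` → gradients = [5.0, 4.5, 2.0, 0.0, 0.0]; grad_refs = [[5.0, 4.5, 2.0, 0.0, 0.0], [5.0, 4.5, 2.0, 0.0, 0.0], [5.0, 4.5, 2.0, 0.0, 0.0], [5.0, 4.5, 2.0, 0.0, 0.0], [5.0, 4.5, 2.0, 0.0, 0.0], [5.0, 4.5, 2.0, 0.0, 0.0], [5.0, 4.5, 2.0, 0.0, 0.0], [5.0, 4.5, 2.0, 0.0, 0.0]]
`accumulate(grad_refs[1], [4.0, 4.5, 1.0])` → gradients = [9.0, 9.0, 3.0, 0.0, 0.0]; grad_refs = [[9.0, 9.0, 3.0, 0.0, 0.0], [9.0, 9.0, 3.0, 0.0, 0.0], [9.0, 9.0, 3.0, 0.0, 0.0], [9.0, 9.0, 3.0, 0.0, 0.0], [9.0, 9.0, 3.0, 0.0, 0.0], [9.0, 9.0, 3.0, 0.0, 0.0], [9.0, 9.0, 3.0, 0.0, 0.0], [9.0, 9.0, 3.0, 0.0, 0.0]]
`print(gradients)` → prints [9.0, 9.0, 3.0, 0.0, 0.0]
`print(grad_refs[0] is grad_refs[1])` → prints True

Answer:
[9.0, 9.0, 3.0, 0.0, 0.0]
True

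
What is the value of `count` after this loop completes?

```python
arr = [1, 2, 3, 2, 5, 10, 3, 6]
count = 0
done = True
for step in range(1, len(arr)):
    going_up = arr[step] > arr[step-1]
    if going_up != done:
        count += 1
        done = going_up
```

Count direction changes in [1, 2, 3, 2, 5, 10, 3, 6]
`count` takes the values: 0 → 1 → 2 → 3 → 4

Answer: 4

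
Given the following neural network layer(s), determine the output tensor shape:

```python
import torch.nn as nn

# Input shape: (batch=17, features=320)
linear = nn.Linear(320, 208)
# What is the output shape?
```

Input: (17, 320) -> Output: (17, 208)

Answer: (17, 208)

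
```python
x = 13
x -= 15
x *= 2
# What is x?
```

Trace:
`x = 13` → x = 13
`x -= 15` → x = -2
`x *= 2` → x = -4
So x = -4

Answer: -4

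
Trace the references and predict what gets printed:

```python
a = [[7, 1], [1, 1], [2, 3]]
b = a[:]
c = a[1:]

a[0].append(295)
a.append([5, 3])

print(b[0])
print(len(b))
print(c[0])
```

Key concept: slice with nested mutation.
Step by step:
`a = [[7, 1], [1, 1], [2, 3]]` → a = [[7, 1], [1, 1], [2, 3]]
`b = a[:]` → b = [[7, 1], [1, 1], [2, 3]]
`c = a[1:]` → c = [[1, 1], [2, 3]]
`a[0].append(295)` → a = [[7, 1, 295], [1, 1], [2, 3]]; b = [[7, 1, 295], [1, 1], [2, 3]]
`a.append([5, 3])` → a = [[7, 1, 295], [1, 1], [2, 3], [5, 3]]
`print(b[0])` → prints [7, 1, 295]
`print(len(b))` → prints 3
`print(c[0])` → prints [1, 1]

Answer:
[7, 1, 295]
3
[1, 1]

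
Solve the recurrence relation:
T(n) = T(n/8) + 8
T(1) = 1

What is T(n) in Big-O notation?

Each step divides n by 8 and adds 8. After log_8(n) steps we reach T(1)=1. So T(n) = 8·log_8(n) + 1 = O(log n).

Answer: O(log n)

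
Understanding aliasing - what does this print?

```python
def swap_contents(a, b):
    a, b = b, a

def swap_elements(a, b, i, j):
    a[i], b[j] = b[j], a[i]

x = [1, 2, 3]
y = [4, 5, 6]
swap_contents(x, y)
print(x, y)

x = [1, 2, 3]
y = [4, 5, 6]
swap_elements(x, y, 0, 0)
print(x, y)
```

Key concept: parameter rebinding vs mutation.
Step by step:
`x = [1, 2, 3]` → x = [1, 2, 3]
`y = [4, 5, 6]` → y = [4, 5, 6]
`swap_contents(x, y)` → no visible change to tracked variables
`print(x, y)` → prints [1, 2, 3] [4, 5, 6]
`x = [1, 2, 3]` → x = [1, 2, 3]
`y = [4, 5, 6]` → y = [4, 5, 6]
`swap_elements(x, y, 0, 0)` → x = [4, 2, 3]; y = [1, 5, 6]
`print(x, y)` → prints [4, 2, 3] [1, 5, 6]

Answer:
[1, 2, 3] [4, 5, 6]
[4, 2, 3] [1, 5, 6]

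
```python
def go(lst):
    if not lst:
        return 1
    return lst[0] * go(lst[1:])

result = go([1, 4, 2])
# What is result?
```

Product over [1, 4, 2] = 1 * 4 * 2 = 8

Answer: 8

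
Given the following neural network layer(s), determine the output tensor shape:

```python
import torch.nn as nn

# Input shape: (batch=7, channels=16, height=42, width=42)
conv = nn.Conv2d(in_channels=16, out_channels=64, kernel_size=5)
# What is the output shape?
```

Input: (7, 16, 42, 42) -> Output: (7, 64, 38, 38)

Answer: (7, 64, 38, 38)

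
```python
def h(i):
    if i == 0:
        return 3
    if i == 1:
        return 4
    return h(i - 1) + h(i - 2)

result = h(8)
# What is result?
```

Build up from base cases: h(0)=3, h(1)=4, h(2)=7, h(3)=11, h(4)=18, h(5)=29, h(6)=47, ..., h(8)=123

Answer: 123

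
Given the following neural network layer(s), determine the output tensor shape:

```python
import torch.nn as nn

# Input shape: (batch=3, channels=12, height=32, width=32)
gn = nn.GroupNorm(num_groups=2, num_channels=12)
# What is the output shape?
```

Input: (3, 12, 32, 32) -> Output: (3, 12, 32, 32)

Answer: (3, 12, 32, 32)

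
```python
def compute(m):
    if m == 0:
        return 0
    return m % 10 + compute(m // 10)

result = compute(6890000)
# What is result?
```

Sum of digits of 6890000: 0 + 0 + 0 + 0 + 9 + 8 + 6 = 23

Answer: 23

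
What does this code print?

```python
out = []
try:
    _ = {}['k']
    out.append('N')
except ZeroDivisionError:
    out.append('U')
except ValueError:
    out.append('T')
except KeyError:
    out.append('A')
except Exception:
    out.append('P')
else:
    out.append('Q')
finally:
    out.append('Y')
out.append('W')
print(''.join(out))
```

Execution trace: 'A' (except KeyError) → 'Y' (finally) → 'W' (after the try/except). Output: AYW

Answer: AYW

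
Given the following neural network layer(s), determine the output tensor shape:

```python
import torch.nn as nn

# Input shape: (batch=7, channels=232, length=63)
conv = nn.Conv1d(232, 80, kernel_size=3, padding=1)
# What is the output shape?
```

Input: (7, 232, 63) -> Output: (7, 80, 63)

Answer: (7, 80, 63)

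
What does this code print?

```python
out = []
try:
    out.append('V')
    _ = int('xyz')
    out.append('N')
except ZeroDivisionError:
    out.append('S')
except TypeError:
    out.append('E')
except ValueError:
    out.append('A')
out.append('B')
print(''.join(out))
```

Execution trace: 'V' (try body) → 'A' (except ValueError) → 'B' (after the try/except). Output: VAB

Answer: VAB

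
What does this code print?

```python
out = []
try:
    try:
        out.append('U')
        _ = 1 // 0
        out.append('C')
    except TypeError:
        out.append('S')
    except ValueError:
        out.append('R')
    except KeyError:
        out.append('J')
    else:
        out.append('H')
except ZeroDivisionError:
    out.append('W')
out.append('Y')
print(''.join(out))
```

Execution trace: 'U' (inner try body) → 'W' (outer except ZeroDivisionError) → 'Y' (after the try/except). Output: UWY

Answer: UWY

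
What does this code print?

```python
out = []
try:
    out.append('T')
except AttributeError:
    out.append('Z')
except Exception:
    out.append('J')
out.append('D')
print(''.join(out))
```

Execution trace: 'T' (try body, no exception) → 'D' (after the try/except). Output: TD

Answer: TD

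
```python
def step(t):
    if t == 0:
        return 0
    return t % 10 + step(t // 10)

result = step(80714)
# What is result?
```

Sum of digits of 80714: 4 + 1 + 7 + 0 + 8 = 20

Answer: 20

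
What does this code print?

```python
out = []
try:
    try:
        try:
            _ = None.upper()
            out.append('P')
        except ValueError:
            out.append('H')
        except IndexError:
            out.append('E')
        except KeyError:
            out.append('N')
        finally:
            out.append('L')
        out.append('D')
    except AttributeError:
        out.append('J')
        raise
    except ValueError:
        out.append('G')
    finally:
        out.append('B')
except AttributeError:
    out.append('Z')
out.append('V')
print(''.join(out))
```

Execution trace: 'L' (inner finally) → 'J' (except AttributeError) → 'B' (finally) → 'Z' (outer except AttributeError) → 'V' (after the try/except). Output: LJBZV

Answer: LJBZV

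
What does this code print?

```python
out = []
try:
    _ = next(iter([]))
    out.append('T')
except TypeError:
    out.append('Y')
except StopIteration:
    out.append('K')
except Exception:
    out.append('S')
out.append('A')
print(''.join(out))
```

Execution trace: 'K' (except StopIteration) → 'A' (after the try/except). Output: KA

Answer: KA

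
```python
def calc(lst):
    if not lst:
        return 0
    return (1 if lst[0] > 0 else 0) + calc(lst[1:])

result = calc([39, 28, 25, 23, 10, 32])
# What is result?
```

Count of positive elements in [39, 28, 25, 23, 10, 32] = 6

Answer: 6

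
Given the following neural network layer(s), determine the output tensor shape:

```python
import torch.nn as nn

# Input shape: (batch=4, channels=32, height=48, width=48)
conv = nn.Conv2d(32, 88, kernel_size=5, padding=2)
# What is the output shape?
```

Input: (4, 32, 48, 48) -> Output: (4, 88, 48, 48)

Answer: (4, 88, 48, 48)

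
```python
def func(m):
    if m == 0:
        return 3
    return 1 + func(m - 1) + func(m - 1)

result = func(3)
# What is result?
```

func(m) = 1 + 2·func(m-1), func(0)=3. Closed form: (3+1)·2^3 - 1 = 31.

Answer: 31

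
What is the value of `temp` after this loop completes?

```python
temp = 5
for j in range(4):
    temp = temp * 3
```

Multiply by 3, 4 times: 5 * 3^4 = 405
`temp` takes the values: 5 → 15 → 45 → 135 → 405

Answer: 405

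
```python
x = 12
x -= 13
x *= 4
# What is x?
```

Trace:
`x = 12` → x = 12
`x -= 13` → x = -1
`x *= 4` → x = -4
So x = -4

Answer: -4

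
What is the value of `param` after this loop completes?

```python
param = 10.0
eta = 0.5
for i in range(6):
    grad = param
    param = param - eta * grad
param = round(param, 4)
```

Gradient descent: w = 10.0 * (1 - 0.5)^6
`param` takes the values: 10.0 → 5.0 → 2.5 → 1.25 → 0.625 → 0.3125 → 0.15625 → 0.1562

Answer: 0.1562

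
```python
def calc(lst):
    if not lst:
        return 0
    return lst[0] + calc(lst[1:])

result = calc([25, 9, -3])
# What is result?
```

25 + 9 + (-3) + 0 = 31

Answer: 31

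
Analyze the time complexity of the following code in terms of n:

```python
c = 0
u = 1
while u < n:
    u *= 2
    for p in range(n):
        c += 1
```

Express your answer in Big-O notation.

Each loop level contributes: log n × n. Multiplying the contributions gives O(n log n).

Answer: O(n log n)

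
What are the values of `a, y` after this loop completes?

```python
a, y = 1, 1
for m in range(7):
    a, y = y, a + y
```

Fibonacci: after 7 iterations
`a, y` takes the values: (1, 1) → (1, 2) → (2, 3) → (3, 5) → (5, 8) → (8, 13) → (13, 21) → (21, 34)

Answer: 21, 34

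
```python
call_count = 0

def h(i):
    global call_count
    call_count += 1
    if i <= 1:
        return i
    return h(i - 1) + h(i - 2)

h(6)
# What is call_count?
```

Calls(i) = 1 + Calls(i-1) + Calls(i-2); Calls(0)=Calls(1)=1. For i=6 this gives 25.

Answer: 25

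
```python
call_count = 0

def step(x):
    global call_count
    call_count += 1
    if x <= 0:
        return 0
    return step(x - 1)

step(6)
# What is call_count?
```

Linear recursion stepping by 1: 7 calls from x=6 down to ≤0.

Answer: 7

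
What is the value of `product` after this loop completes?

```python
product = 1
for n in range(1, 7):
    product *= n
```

6! = 720
`product` takes the values: 1 → 2 → 6 → 24 → 120 → 720

Answer: 720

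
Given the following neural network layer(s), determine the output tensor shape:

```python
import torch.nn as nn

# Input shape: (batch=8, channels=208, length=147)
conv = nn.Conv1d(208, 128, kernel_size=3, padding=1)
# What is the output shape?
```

Input: (8, 208, 147) -> Output: (8, 128, 147)

Answer: (8, 128, 147)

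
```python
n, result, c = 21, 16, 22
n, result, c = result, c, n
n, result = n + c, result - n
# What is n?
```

Trace:
`n, result, c = 21, 16, 22` → n = 21; result = 16; c = 22
`n, result, c = result, c, n` → n = 16; result = 22; c = 21
`n, result = n + c, result - n` → n = 37; result = 6
So n = 37

Answer: 37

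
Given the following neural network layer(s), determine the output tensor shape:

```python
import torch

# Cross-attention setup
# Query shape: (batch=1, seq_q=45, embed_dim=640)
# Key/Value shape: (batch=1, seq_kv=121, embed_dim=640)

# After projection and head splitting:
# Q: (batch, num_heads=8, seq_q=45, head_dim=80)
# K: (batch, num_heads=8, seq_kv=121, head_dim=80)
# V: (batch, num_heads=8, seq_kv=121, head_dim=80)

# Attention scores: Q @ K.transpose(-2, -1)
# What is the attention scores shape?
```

Input: (1, 45, 640) -> Output: (1, 8, 45, 121)

Answer: (1, 8, 45, 121)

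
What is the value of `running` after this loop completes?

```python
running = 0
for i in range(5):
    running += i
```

Sum of 0 to 4 = 10
`running` takes the values: 0 → 1 → 3 → 6 → 10

Answer: 10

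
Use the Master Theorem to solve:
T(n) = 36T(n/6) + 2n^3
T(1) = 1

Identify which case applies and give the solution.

a=36, b=6, f(n)=2n^3. log_6(36) = 2. Since c=3 > 2 and the regularity condition holds (36(n/6)^3 = (36/6^3)n^3 with 36/6^3 < 1), Case 3 applies: T(n) = Θ(f(n)) = O(n^3).

Answer: O(n^3) - Case 3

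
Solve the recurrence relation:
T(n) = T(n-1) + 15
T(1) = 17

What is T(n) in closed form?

Unrolling: T(n) = T(1) + 15·(n-1) = 17 + 15(n-1) = 15n + 2.

Answer: T(n) = 15n + 2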